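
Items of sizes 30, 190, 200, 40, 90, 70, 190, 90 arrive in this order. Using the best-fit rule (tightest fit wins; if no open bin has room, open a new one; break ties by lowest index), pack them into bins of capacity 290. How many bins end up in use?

4

  30 → bin 1 (new)  [load 30/290]
  190 → bin 1  [load 220/290]
  200 → bin 2 (new)  [load 200/290]
  40 → bin 1  [load 260/290]
  90 → bin 2  [load 290/290]
  70 → bin 3 (new)  [load 70/290]
  190 → bin 3  [load 260/290]
  90 → bin 4 (new)  [load 90/290]
4 bins opened.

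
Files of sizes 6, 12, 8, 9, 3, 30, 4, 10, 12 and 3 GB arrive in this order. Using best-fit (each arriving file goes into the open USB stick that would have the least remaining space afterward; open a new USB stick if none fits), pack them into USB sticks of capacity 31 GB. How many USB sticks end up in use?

4

  6 → USB stick 1 (new)  [load 6/31]
  12 → USB stick 1  [load 18/31]
  8 → USB stick 1  [load 26/31]
  9 → USB stick 2 (new)  [load 9/31]
  3 → USB stick 1  [load 29/31]
  30 → USB stick 3 (new)  [load 30/31]
  4 → USB stick 2  [load 13/31]
  10 → USB stick 2  [load 23/31]
  12 → USB stick 4 (new)  [load 12/31]
  3 → USB stick 2  [load 26/31]
4 USB sticks opened.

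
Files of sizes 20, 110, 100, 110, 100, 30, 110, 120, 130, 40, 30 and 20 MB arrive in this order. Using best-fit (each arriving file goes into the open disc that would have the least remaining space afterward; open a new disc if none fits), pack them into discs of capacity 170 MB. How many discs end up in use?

7

  20 → disc 1 (new)  [load 20/170]
  110 → disc 1  [load 130/170]
  100 → disc 2 (new)  [load 100/170]
  110 → disc 3 (new)  [load 110/170]
  100 → disc 4 (new)  [load 100/170]
  30 → disc 1  [load 160/170]
  110 → disc 5 (new)  [load 110/170]
  120 → disc 6 (new)  [load 120/170]
  130 → disc 7 (new)  [load 130/170]
  40 → disc 7  [load 170/170]
  30 → disc 6  [load 150/170]
  20 → disc 6  [load 170/170]
7 discs opened.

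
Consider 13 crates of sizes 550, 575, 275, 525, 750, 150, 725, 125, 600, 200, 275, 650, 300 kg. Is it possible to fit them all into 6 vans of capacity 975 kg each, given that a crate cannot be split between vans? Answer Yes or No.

No

Total = 5700 kg; ⌈5700/975⌉ = 6.
7 crates each exceed half the capacity and cannot share a van, forcing at least 7 vans.
At least 7 vans are required, but only 6 are allowed.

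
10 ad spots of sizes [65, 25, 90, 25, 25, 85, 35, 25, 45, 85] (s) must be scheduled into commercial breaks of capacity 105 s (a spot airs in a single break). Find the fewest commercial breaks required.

Total = 90 + 85 + 85 + 65 + 45 + 35 + 25 + 25 + 25 + 25 = 505 s.
Lower bound: ⌈505/105⌉ = 5 commercial breaks.
A packing using 6 commercial breaks:
  break 1: 90 = 90
  break 2: 85 = 85
  break 3: 85 = 85
  break 4: 65 + 35 = 100
  break 5: 45 + 25 + 25 = 95
  break 6: 25 + 25 = 50
No arrangement into 5 commercial breaks stays within capacity, so 6 is optimal.

6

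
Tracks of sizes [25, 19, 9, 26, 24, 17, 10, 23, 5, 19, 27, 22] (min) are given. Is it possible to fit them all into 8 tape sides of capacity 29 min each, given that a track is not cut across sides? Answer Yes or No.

Total = 226 min; ⌈226/29⌉ = 8.
9 tracks each exceed half the capacity and cannot share a side, forcing at least 9 tape sides.
At least 9 tape sides are required, but only 8 are allowed.

No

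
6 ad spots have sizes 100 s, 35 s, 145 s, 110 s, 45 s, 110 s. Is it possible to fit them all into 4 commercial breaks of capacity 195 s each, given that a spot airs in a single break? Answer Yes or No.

Yes

A valid assignment using 4 commercial breaks:
  break 1: 145 + 45 = 190
  break 2: 110 + 35 = 145
  break 3: 110 = 110
  break 4: 100 = 100
Every load is within 195 s, so 4 commercial breaks suffice.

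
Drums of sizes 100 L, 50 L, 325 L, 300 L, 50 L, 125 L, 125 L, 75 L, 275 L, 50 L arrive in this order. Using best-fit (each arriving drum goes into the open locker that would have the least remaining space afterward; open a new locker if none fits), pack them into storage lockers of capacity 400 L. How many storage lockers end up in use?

4

  100 → locker 1 (new)  [load 100/400]
  50 → locker 1  [load 150/400]
  325 → locker 2 (new)  [load 325/400]
  300 → locker 3 (new)  [load 300/400]
  50 → locker 2  [load 375/400]
  125 → locker 1  [load 275/400]
  125 → locker 1  [load 400/400]
  75 → locker 3  [load 375/400]
  275 → locker 4 (new)  [load 275/400]
  50 → locker 4  [load 325/400]
4 storage lockers opened.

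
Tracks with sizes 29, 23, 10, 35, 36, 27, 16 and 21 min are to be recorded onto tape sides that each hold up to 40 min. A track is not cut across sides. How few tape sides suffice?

6

Total = 36 + 35 + 29 + 27 + 23 + 21 + 16 + 10 = 197 min.
Lower bound: ⌈197/40⌉ = 5 tape sides.
Also, 6 tracks each exceed 20 min, and no two of those can share a side, so at least 6 tape sides are needed.
A packing using 6 tape sides:
  side 1: 36 = 36
  side 2: 35 = 35
  side 3: 29 + 10 = 39
  side 4: 27 = 27
  side 5: 23 + 16 = 39
  side 6: 21 = 21
This matches the lower bound, so 6 is optimal.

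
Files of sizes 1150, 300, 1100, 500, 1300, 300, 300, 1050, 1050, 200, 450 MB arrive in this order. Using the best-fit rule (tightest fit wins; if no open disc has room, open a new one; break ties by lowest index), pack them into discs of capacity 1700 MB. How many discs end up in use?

5

  1150 → disc 1 (new)  [load 1150/1700]
  300 → disc 1  [load 1450/1700]
  1100 → disc 2 (new)  [load 1100/1700]
  500 → disc 2  [load 1600/1700]
  1300 → disc 3 (new)  [load 1300/1700]
  300 → disc 3  [load 1600/1700]
  300 → disc 4 (new)  [load 300/1700]
  1050 → disc 4  [load 1350/1700]
  1050 → disc 5 (new)  [load 1050/1700]
  200 → disc 1  [load 1650/1700]
  450 → disc 5  [load 1500/1700]
5 discs opened.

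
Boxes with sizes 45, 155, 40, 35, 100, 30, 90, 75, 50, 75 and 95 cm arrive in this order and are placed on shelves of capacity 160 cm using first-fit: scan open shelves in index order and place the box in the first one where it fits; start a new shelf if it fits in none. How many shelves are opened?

  45 → shelf 1 (new)  [load 45/160]
  155 → shelf 2 (new)  [load 155/160]
  40 → shelf 1  [load 85/160]
  35 → shelf 1  [load 120/160]
  100 → shelf 3 (new)  [load 100/160]
  30 → shelf 1  [load 150/160]
  90 → shelf 4 (new)  [load 90/160]
  75 → shelf 5 (new)  [load 75/160]
  50 → shelf 3  [load 150/160]
  75 → shelf 5  [load 150/160]
  95 → shelf 6 (new)  [load 95/160]
6 shelves opened.

6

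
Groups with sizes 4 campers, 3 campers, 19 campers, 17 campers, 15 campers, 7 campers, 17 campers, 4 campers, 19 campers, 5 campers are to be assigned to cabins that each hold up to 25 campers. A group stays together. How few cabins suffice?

Total = 19 + 19 + 17 + 17 + 15 + 7 + 5 + 4 + 4 + 3 = 110 campers.
Lower bound: ⌈110/25⌉ = 5 cabins.
A packing using 5 cabins:
  cabin 1: 19 + 5 = 24
  cabin 2: 19 + 4 = 23
  cabin 3: 17 + 7 = 24
  cabin 4: 17 + 4 + 3 = 24
  cabin 5: 15 = 15
This matches the lower bound, so 5 is optimal.

5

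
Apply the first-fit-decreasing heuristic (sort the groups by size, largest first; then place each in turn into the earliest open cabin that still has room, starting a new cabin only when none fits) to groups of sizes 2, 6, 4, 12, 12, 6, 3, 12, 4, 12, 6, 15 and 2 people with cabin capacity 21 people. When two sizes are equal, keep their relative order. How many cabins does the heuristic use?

Sorted descending: 15, 12, 12, 12, 12, 6, 6, 6, 4, 4, 3, 2, 2.
  15 → cabin 1 (new)  [load 15/21]
  12 → cabin 2 (new)  [load 12/21]
  12 → cabin 3 (new)  [load 12/21]
  12 → cabin 4 (new)  [load 12/21]
  12 → cabin 5 (new)  [load 12/21]
  6 → cabin 1  [load 21/21]
  6 → cabin 2  [load 18/21]
  6 → cabin 3  [load 18/21]
  4 → cabin 4  [load 16/21]
  4 → cabin 4  [load 20/21]
  3 → cabin 2  [load 21/21]
  2 → cabin 3  [load 20/21]
  2 → cabin 5  [load 14/21]
5 cabins opened.

5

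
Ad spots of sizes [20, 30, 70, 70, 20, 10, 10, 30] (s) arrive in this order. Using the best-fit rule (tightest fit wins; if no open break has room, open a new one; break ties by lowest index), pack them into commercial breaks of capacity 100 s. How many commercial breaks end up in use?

  20 → break 1 (new)  [load 20/100]
  30 → break 1  [load 50/100]
  70 → break 2 (new)  [load 70/100]
  70 → break 3 (new)  [load 70/100]
  20 → break 2  [load 90/100]
  10 → break 2  [load 100/100]
  10 → break 3  [load 80/100]
  30 → break 1  [load 80/100]
3 commercial breaks opened.

3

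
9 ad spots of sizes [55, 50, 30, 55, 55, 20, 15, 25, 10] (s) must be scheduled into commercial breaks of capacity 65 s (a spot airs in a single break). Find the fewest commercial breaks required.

6

Total = 55 + 55 + 55 + 50 + 30 + 25 + 20 + 15 + 10 = 315 s.
Lower bound: ⌈315/65⌉ = 5 commercial breaks.
A packing using 6 commercial breaks:
  break 1: 55 + 10 = 65
  break 2: 55 = 55
  break 3: 55 = 55
  break 4: 50 + 15 = 65
  break 5: 30 + 25 = 55
  break 6: 20 = 20
No arrangement into 5 commercial breaks stays within capacity, so 6 is optimal.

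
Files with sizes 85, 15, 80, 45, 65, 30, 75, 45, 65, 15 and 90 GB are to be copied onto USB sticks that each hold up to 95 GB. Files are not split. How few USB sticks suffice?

7

Total = 90 + 85 + 80 + 75 + 65 + 65 + 45 + 45 + 30 + 15 + 15 = 610 GB.
Lower bound: ⌈610/95⌉ = 7 USB sticks.
A packing using 7 USB sticks:
  USB stick 1: 90 = 90
  USB stick 2: 85 = 85
  USB stick 3: 80 + 15 = 95
  USB stick 4: 75 + 15 = 90
  USB stick 5: 65 + 30 = 95
  USB stick 6: 65 = 65
  USB stick 7: 45 + 45 = 90
This matches the lower bound, so 7 is optimal.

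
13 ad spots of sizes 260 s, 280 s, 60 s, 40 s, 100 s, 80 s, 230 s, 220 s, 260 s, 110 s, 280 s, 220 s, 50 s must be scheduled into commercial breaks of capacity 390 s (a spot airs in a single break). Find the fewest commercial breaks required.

Total = 280 + 280 + 260 + 260 + 230 + 220 + 220 + 110 + 100 + 80 + 60 + 50 + 40 = 2190 s.
Lower bound: ⌈2190/390⌉ = 6 commercial breaks.
Also, 7 ad spots each exceed 195 s, and no two of those can share a break, so at least 7 commercial breaks are needed.
A packing using 7 commercial breaks:
  break 1: 280 + 110 = 390
  break 2: 280 + 100 = 380
  break 3: 260 + 80 + 50 = 390
  break 4: 260 + 60 + 40 = 360
  break 5: 230 = 230
  break 6: 220 = 220
  break 7: 220 = 220
This matches the lower bound, so 7 is optimal.

7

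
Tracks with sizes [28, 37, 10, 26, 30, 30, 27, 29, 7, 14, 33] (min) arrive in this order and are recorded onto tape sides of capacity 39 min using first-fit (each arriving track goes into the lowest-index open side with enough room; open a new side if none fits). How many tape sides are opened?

9

  28 → side 1 (new)  [load 28/39]
  37 → side 2 (new)  [load 37/39]
  10 → side 1  [load 38/39]
  26 → side 3 (new)  [load 26/39]
  30 → side 4 (new)  [load 30/39]
  30 → side 5 (new)  [load 30/39]
  27 → side 6 (new)  [load 27/39]
  29 → side 7 (new)  [load 29/39]
  7 → side 3  [load 33/39]
  14 → side 8 (new)  [load 14/39]
  33 → side 9 (new)  [load 33/39]
9 tape sides opened.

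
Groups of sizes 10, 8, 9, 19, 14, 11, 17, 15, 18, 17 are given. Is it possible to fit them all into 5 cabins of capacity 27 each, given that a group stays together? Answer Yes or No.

Total = 138; ⌈138/27⌉ = 6.
At least 6 cabins are required, but only 5 are allowed.

No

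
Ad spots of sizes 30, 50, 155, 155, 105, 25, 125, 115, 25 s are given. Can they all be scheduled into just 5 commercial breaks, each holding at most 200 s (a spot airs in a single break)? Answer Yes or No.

A valid assignment using 5 commercial breaks:
  break 1: 155 + 30 = 185
  break 2: 155 + 25 = 180
  break 3: 125 + 50 + 25 = 200
  break 4: 115 = 115
  break 5: 105 = 105
Every load is within 200 s, so 5 commercial breaks suffice.

Yes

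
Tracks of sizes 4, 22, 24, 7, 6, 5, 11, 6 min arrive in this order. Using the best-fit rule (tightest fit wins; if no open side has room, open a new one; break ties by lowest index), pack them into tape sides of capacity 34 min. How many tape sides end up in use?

3

  4 → side 1 (new)  [load 4/34]
  22 → side 1  [load 26/34]
  24 → side 2 (new)  [load 24/34]
  7 → side 1  [load 33/34]
  6 → side 2  [load 30/34]
  5 → side 3 (new)  [load 5/34]
  11 → side 3  [load 16/34]
  6 → side 3  [load 22/34]
3 tape sides opened.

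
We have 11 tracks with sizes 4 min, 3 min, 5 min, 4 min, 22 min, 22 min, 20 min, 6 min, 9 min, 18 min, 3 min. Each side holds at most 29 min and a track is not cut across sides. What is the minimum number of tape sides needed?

4

Total = 22 + 22 + 20 + 18 + 9 + 6 + 5 + 4 + 4 + 3 + 3 = 116 min.
Lower bound: ⌈116/29⌉ = 4 tape sides.
A packing using 4 tape sides:
  side 1: 22 + 4 + 3 = 29
  side 2: 22 + 4 + 3 = 29
  side 3: 20 + 9 = 29
  side 4: 18 + 6 + 5 = 29
This matches the lower bound, so 4 is optimal.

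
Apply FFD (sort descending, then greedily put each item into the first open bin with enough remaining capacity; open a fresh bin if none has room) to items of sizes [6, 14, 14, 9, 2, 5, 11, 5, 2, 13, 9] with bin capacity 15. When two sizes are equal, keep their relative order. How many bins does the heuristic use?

7

Sorted descending: 14, 14, 13, 11, 9, 9, 6, 5, 5, 2, 2.
  14 → bin 1 (new)  [load 14/15]
  14 → bin 2 (new)  [load 14/15]
  13 → bin 3 (new)  [load 13/15]
  11 → bin 4 (new)  [load 11/15]
  9 → bin 5 (new)  [load 9/15]
  9 → bin 6 (new)  [load 9/15]
  6 → bin 5  [load 15/15]
  5 → bin 6  [load 14/15]
  5 → bin 7 (new)  [load 5/15]
  2 → bin 3  [load 15/15]
  2 → bin 4  [load 13/15]
7 bins opened.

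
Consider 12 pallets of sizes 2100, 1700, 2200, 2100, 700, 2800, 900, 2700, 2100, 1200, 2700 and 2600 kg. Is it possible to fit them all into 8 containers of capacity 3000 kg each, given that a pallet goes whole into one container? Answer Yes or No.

Total = 23800 kg; ⌈23800/3000⌉ = 8.
9 pallets each exceed half the capacity and cannot share a container, forcing at least 9 containers.
At least 9 containers are required, but only 8 are allowed.

No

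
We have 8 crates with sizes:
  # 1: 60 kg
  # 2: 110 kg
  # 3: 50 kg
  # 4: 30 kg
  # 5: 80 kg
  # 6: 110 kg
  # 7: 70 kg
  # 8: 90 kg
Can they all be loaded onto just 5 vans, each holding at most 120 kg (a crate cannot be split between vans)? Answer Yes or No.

No

Total = 600 kg; ⌈600/120⌉ = 5.
The bound of 5 does not rule out 5, but exhaustive search shows no assignment into 5 vans of capacity 120 kg exists — the minimum is 6.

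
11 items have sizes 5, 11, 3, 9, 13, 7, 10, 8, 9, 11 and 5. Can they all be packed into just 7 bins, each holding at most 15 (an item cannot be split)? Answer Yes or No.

Yes

A valid assignment using 7 bins:
  bin 1: 13 = 13
  bin 2: 11 + 3 = 14
  bin 3: 11 = 11
  bin 4: 10 + 5 = 15
  bin 5: 9 + 5 = 14
  bin 6: 9 = 9
  bin 7: 8 + 7 = 15
Every load is within 15, so 7 bins suffice.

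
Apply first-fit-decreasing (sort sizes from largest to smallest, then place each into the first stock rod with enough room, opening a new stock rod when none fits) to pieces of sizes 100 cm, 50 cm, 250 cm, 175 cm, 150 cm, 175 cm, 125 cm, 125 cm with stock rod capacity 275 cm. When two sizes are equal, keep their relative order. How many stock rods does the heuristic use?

Sorted descending: 250, 175, 175, 150, 125, 125, 100, 50.
  250 → stock rod 1 (new)  [load 250/275]
  175 → stock rod 2 (new)  [load 175/275]
  175 → stock rod 3 (new)  [load 175/275]
  150 → stock rod 4 (new)  [load 150/275]
  125 → stock rod 4  [load 275/275]
  125 → stock rod 5 (new)  [load 125/275]
  100 → stock rod 2  [load 275/275]
  50 → stock rod 3  [load 225/275]
5 stock rods opened.

5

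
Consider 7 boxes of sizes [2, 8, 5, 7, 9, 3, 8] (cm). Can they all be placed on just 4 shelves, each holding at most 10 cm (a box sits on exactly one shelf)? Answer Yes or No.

No

Total = 42 cm; ⌈42/10⌉ = 5.
At least 5 shelves are required, but only 4 are allowed.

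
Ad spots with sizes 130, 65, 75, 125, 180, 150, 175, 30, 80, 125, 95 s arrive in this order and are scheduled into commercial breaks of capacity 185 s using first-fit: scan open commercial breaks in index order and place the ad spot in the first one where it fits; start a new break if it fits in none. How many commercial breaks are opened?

  130 → break 1 (new)  [load 130/185]
  65 → break 2 (new)  [load 65/185]
  75 → break 2  [load 140/185]
  125 → break 3 (new)  [load 125/185]
  180 → break 4 (new)  [load 180/185]
  150 → break 5 (new)  [load 150/185]
  175 → break 6 (new)  [load 175/185]
  30 → break 1  [load 160/185]
  80 → break 7 (new)  [load 80/185]
  125 → break 8 (new)  [load 125/185]
  95 → break 7  [load 175/185]
8 commercial breaks opened.

8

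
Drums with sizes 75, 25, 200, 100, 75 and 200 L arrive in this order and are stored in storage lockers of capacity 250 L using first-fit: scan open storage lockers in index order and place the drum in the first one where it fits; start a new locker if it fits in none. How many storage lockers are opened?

4

  75 → locker 1 (new)  [load 75/250]
  25 → locker 1  [load 100/250]
  200 → locker 2 (new)  [load 200/250]
  100 → locker 1  [load 200/250]
  75 → locker 3 (new)  [load 75/250]
  200 → locker 4 (new)  [load 200/250]
4 storage lockers opened.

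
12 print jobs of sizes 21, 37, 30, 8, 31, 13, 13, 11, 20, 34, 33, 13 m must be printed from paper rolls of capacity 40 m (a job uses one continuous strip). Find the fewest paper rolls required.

Total = 37 + 34 + 33 + 31 + 30 + 21 + 20 + 13 + 13 + 13 + 11 + 8 = 264 m.
Lower bound: ⌈264/40⌉ = 7 paper rolls.
A packing using 8 paper rolls:
  roll 1: 37 = 37
  roll 2: 34 = 34
  roll 3: 33 = 33
  roll 4: 31 + 8 = 39
  roll 5: 30 = 30
  roll 6: 21 + 13 = 34
  roll 7: 20 + 13 = 33
  roll 8: 13 + 11 = 24
No arrangement into 7 paper rolls stays within capacity, so 8 is optimal.

8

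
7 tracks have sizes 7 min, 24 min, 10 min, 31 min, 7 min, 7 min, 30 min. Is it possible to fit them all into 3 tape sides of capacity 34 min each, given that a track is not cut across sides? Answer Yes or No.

No

Total = 116 min; ⌈116/34⌉ = 4.
At least 4 tape sides are required, but only 3 are allowed.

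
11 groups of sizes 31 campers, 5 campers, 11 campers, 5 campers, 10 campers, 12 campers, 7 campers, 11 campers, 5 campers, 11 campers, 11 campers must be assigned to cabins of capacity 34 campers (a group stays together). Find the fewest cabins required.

Total = 31 + 12 + 11 + 11 + 11 + 11 + 10 + 7 + 5 + 5 + 5 = 119 campers.
Lower bound: ⌈119/34⌉ = 4 cabins.
A packing using 4 cabins:
  cabin 1: 31 = 31
  cabin 2: 12 + 11 + 11 = 34
  cabin 3: 11 + 11 + 10 = 32
  cabin 4: 7 + 5 + 5 + 5 = 22
This matches the lower bound, so 4 is optimal.

4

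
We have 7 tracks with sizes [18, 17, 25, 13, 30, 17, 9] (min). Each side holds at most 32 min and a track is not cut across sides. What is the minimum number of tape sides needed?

Total = 30 + 25 + 18 + 17 + 17 + 13 + 9 = 129 min.
Lower bound: ⌈129/32⌉ = 5 tape sides.
A packing using 5 tape sides:
  side 1: 30 = 30
  side 2: 25 = 25
  side 3: 18 + 13 = 31
  side 4: 17 + 9 = 26
  side 5: 17 = 17
This matches the lower bound, so 5 is optimal.

5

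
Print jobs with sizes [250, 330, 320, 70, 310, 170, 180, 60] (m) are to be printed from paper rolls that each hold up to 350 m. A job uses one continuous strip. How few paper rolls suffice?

6

Total = 330 + 320 + 310 + 250 + 180 + 170 + 70 + 60 = 1690 m.
Lower bound: ⌈1690/350⌉ = 5 paper rolls.
A packing using 6 paper rolls:
  roll 1: 330 = 330
  roll 2: 320 = 320
  roll 3: 310 = 310
  roll 4: 250 + 70 = 320
  roll 5: 180 + 170 = 350
  roll 6: 60 = 60
No arrangement into 5 paper rolls stays within capacity, so 6 is optimal.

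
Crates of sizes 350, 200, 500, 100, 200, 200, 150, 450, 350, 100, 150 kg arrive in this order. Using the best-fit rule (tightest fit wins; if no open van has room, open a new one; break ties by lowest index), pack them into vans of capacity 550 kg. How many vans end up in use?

6

  350 → van 1 (new)  [load 350/550]
  200 → van 1  [load 550/550]
  500 → van 2 (new)  [load 500/550]
  100 → van 3 (new)  [load 100/550]
  200 → van 3  [load 300/550]
  200 → van 3  [load 500/550]
  150 → van 4 (new)  [load 150/550]
  450 → van 5 (new)  [load 450/550]
  350 → van 4  [load 500/550]
  100 → van 5  [load 550/550]
  150 → van 6 (new)  [load 150/550]
6 vans opened.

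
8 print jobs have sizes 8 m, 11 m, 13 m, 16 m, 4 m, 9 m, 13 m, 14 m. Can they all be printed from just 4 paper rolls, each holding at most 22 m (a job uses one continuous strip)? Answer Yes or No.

Total = 88 m; ⌈88/22⌉ = 4.
The bound of 4 does not rule out 4, but exhaustive search shows no assignment into 4 paper rolls of capacity 22 m exists — the minimum is 5.

No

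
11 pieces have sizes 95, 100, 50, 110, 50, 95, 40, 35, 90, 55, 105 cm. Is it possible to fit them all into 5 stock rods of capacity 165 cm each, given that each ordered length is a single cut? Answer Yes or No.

Total = 825 cm; ⌈825/165⌉ = 5.
6 pieces each exceed half the capacity and cannot share a stock rod, forcing at least 6 stock rods.
At least 6 stock rods are required, but only 5 are allowed.

No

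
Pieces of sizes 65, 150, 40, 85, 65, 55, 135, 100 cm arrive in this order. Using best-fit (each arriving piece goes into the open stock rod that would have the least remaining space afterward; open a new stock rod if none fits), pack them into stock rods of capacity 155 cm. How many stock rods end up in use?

5

  65 → stock rod 1 (new)  [load 65/155]
  150 → stock rod 2 (new)  [load 150/155]
  40 → stock rod 1  [load 105/155]
  85 → stock rod 3 (new)  [load 85/155]
  65 → stock rod 3  [load 150/155]
  55 → stock rod 4 (new)  [load 55/155]
  135 → stock rod 5 (new)  [load 135/155]
  100 → stock rod 4  [load 155/155]
5 stock rods opened.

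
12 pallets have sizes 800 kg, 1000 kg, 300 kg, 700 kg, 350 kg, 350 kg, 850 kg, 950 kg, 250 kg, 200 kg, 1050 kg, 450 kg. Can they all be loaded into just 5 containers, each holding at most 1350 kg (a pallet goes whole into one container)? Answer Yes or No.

Total = 7250 kg; ⌈7250/1350⌉ = 6.
At least 6 containers are required, but only 5 are allowed.

No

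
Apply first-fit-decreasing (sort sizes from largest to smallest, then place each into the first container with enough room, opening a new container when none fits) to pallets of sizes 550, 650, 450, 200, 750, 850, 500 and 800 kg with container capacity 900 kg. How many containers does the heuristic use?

Sorted descending: 850, 800, 750, 650, 550, 500, 450, 200.
  850 → container 1 (new)  [load 850/900]
  800 → container 2 (new)  [load 800/900]
  750 → container 3 (new)  [load 750/900]
  650 → container 4 (new)  [load 650/900]
  550 → container 5 (new)  [load 550/900]
  500 → container 6 (new)  [load 500/900]
  450 → container 7 (new)  [load 450/900]
  200 → container 4  [load 850/900]
7 containers opened.

7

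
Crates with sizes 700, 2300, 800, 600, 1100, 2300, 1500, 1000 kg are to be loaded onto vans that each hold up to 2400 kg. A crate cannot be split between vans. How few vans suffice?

5

Total = 2300 + 2300 + 1500 + 1100 + 1000 + 800 + 700 + 600 = 10300 kg.
Lower bound: ⌈10300/2400⌉ = 5 vans.
A packing using 5 vans:
  van 1: 2300 = 2300
  van 2: 2300 = 2300
  van 3: 1500 + 800 = 2300
  van 4: 1100 + 1000 = 2100
  van 5: 700 + 600 = 1300
This matches the lower bound, so 5 is optimal.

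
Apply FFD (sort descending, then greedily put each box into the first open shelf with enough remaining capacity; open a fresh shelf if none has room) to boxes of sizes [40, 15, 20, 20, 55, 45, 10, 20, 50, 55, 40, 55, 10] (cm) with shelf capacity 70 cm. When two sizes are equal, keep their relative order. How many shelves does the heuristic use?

Sorted descending: 55, 55, 55, 50, 45, 40, 40, 20, 20, 20, 15, 10, 10.
  55 → shelf 1 (new)  [load 55/70]
  55 → shelf 2 (new)  [load 55/70]
  55 → shelf 3 (new)  [load 55/70]
  50 → shelf 4 (new)  [load 50/70]
  45 → shelf 5 (new)  [load 45/70]
  40 → shelf 6 (new)  [load 40/70]
  40 → shelf 7 (new)  [load 40/70]
  20 → shelf 4  [load 70/70]
  20 → shelf 5  [load 65/70]
  20 → shelf 6  [load 60/70]
  15 → shelf 1  [load 70/70]
  10 → shelf 2  [load 65/70]
  10 → shelf 3  [load 65/70]
7 shelves opened.

7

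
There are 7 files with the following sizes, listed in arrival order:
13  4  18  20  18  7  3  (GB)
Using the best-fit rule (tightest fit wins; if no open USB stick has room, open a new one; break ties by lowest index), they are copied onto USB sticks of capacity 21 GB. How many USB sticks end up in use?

  13 → USB stick 1 (new)  [load 13/21]
  4 → USB stick 1  [load 17/21]
  18 → USB stick 2 (new)  [load 18/21]
  20 → USB stick 3 (new)  [load 20/21]
  18 → USB stick 4 (new)  [load 18/21]
  7 → USB stick 5 (new)  [load 7/21]
  3 → USB stick 2  [load 21/21]
5 USB sticks opened.

5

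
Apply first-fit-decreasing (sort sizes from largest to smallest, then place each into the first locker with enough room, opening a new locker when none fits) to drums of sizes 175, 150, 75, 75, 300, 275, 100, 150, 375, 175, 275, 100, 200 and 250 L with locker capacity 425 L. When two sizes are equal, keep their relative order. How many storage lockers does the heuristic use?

Sorted descending: 375, 300, 275, 275, 250, 200, 175, 175, 150, 150, 100, 100, 75, 75.
  375 → locker 1 (new)  [load 375/425]
  300 → locker 2 (new)  [load 300/425]
  275 → locker 3 (new)  [load 275/425]
  275 → locker 4 (new)  [load 275/425]
  250 → locker 5 (new)  [load 250/425]
  200 → locker 6 (new)  [load 200/425]
  175 → locker 5  [load 425/425]
  175 → locker 6  [load 375/425]
  150 → locker 3  [load 425/425]
  150 → locker 4  [load 425/425]
  100 → locker 2  [load 400/425]
  100 → locker 7 (new)  [load 100/425]
  75 → locker 7  [load 175/425]
  75 → locker 7  [load 250/425]
7 storage lockers opened.

7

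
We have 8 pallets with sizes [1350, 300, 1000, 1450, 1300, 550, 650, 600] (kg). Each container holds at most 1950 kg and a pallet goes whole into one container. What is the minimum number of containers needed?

Total = 1450 + 1350 + 1300 + 1000 + 650 + 600 + 550 + 300 = 7200 kg.
Lower bound: ⌈7200/1950⌉ = 4 containers.
A packing using 4 containers:
  container 1: 1450 + 300 = 1750
  container 2: 1350 + 600 = 1950
  container 3: 1300 + 650 = 1950
  container 4: 1000 + 550 = 1550
This matches the lower bound, so 4 is optimal.

4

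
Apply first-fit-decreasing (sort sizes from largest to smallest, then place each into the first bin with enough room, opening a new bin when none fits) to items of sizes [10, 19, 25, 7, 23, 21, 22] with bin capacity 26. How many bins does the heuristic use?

6

Sorted descending: 25, 23, 22, 21, 19, 10, 7.
  25 → bin 1 (new)  [load 25/26]
  23 → bin 2 (new)  [load 23/26]
  22 → bin 3 (new)  [load 22/26]
  21 → bin 4 (new)  [load 21/26]
  19 → bin 5 (new)  [load 19/26]
  10 → bin 6 (new)  [load 10/26]
  7 → bin 5  [load 26/26]
6 bins opened.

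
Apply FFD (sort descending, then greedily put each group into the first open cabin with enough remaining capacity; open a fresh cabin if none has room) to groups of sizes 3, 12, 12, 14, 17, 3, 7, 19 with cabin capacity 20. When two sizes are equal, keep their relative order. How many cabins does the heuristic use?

5

Sorted descending: 19, 17, 14, 12, 12, 7, 3, 3.
  19 → cabin 1 (new)  [load 19/20]
  17 → cabin 2 (new)  [load 17/20]
  14 → cabin 3 (new)  [load 14/20]
  12 → cabin 4 (new)  [load 12/20]
  12 → cabin 5 (new)  [load 12/20]
  7 → cabin 4  [load 19/20]
  3 → cabin 2  [load 20/20]
  3 → cabin 3  [load 17/20]
5 cabins opened.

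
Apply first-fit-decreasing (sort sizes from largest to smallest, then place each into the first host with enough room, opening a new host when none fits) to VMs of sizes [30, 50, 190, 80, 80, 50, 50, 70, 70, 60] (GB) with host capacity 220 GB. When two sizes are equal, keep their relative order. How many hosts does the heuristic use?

Sorted descending: 190, 80, 80, 70, 70, 60, 50, 50, 50, 30.
  190 → host 1 (new)  [load 190/220]
  80 → host 2 (new)  [load 80/220]
  80 → host 2  [load 160/220]
  70 → host 3 (new)  [load 70/220]
  70 → host 3  [load 140/220]
  60 → host 2  [load 220/220]
  50 → host 3  [load 190/220]
  50 → host 4 (new)  [load 50/220]
  50 → host 4  [load 100/220]
  30 → host 1  [load 220/220]
4 hosts opened.

4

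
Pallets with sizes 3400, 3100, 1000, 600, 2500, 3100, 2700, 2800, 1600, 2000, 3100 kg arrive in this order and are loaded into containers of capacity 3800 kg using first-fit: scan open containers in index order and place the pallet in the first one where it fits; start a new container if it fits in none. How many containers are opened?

8

  3400 → container 1 (new)  [load 3400/3800]
  3100 → container 2 (new)  [load 3100/3800]
  1000 → container 3 (new)  [load 1000/3800]
  600 → container 2  [load 3700/3800]
  2500 → container 3  [load 3500/3800]
  3100 → container 4 (new)  [load 3100/3800]
  2700 → container 5 (new)  [load 2700/3800]
  2800 → container 6 (new)  [load 2800/3800]
  1600 → container 7 (new)  [load 1600/3800]
  2000 → container 7  [load 3600/3800]
  3100 → container 8 (new)  [load 3100/3800]
8 containers opened.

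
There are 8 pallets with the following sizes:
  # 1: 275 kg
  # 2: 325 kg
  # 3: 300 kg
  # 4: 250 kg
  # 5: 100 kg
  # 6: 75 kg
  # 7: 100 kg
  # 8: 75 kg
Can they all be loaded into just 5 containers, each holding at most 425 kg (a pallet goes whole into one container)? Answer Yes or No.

A valid assignment using 4 containers:
  container 1: 325 + 100 = 425
  container 2: 300 + 100 = 400
  container 3: 275 + 75 + 75 = 425
  container 4: 250 = 250
That uses only 4 ≤ 5, so 5 containers are enough.

Yes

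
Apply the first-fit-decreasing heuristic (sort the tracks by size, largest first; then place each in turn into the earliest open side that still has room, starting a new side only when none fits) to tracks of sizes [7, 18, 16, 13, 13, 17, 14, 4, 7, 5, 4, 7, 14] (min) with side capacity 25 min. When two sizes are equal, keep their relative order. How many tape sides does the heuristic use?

Sorted descending: 18, 17, 16, 14, 14, 13, 13, 7, 7, 7, 5, 4, 4.
  18 → side 1 (new)  [load 18/25]
  17 → side 2 (new)  [load 17/25]
  16 → side 3 (new)  [load 16/25]
  14 → side 4 (new)  [load 14/25]
  14 → side 5 (new)  [load 14/25]
  13 → side 6 (new)  [load 13/25]
  13 → side 7 (new)  [load 13/25]
  7 → side 1  [load 25/25]
  7 → side 2  [load 24/25]
  7 → side 3  [load 23/25]
  5 → side 4  [load 19/25]
  4 → side 4  [load 23/25]
  4 → side 5  [load 18/25]
7 tape sides opened.

7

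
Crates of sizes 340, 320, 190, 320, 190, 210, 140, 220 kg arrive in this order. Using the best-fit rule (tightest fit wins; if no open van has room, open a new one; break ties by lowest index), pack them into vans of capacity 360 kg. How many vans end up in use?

  340 → van 1 (new)  [load 340/360]
  320 → van 2 (new)  [load 320/360]
  190 → van 3 (new)  [load 190/360]
  320 → van 4 (new)  [load 320/360]
  190 → van 5 (new)  [load 190/360]
  210 → van 6 (new)  [load 210/360]
  140 → van 6  [load 350/360]
  220 → van 7 (new)  [load 220/360]
7 vans opened.

7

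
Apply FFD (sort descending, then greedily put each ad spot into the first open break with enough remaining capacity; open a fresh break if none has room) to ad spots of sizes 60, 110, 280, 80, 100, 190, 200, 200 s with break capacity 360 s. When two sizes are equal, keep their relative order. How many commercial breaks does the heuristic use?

4

Sorted descending: 280, 200, 200, 190, 110, 100, 80, 60.
  280 → break 1 (new)  [load 280/360]
  200 → break 2 (new)  [load 200/360]
  200 → break 3 (new)  [load 200/360]
  190 → break 4 (new)  [load 190/360]
  110 → break 2  [load 310/360]
  100 → break 3  [load 300/360]
  80 → break 1  [load 360/360]
  60 → break 3  [load 360/360]
4 commercial breaks opened.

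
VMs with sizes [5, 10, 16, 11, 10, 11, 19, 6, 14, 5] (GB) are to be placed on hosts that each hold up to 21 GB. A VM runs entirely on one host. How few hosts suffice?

6

Total = 19 + 16 + 14 + 11 + 11 + 10 + 10 + 6 + 5 + 5 = 107 GB.
Lower bound: ⌈107/21⌉ = 6 hosts.
A packing using 6 hosts:
  host 1: 19 = 19
  host 2: 16 + 5 = 21
  host 3: 14 + 6 = 20
  host 4: 11 + 10 = 21
  host 5: 11 + 10 = 21
  host 6: 5 = 5
This matches the lower bound, so 6 is optimal.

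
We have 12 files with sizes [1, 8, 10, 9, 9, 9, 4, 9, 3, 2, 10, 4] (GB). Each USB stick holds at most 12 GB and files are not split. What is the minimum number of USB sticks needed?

8

Total = 10 + 10 + 9 + 9 + 9 + 9 + 8 + 4 + 4 + 3 + 2 + 1 = 78 GB.
Lower bound: ⌈78/12⌉ = 7 USB sticks.
A packing using 8 USB sticks:
  USB stick 1: 10 + 2 = 12
  USB stick 2: 10 + 1 = 11
  USB stick 3: 9 + 3 = 12
  USB stick 4: 9 = 9
  USB stick 5: 9 = 9
  USB stick 6: 9 = 9
  USB stick 7: 8 + 4 = 12
  USB stick 8: 4 = 4
No arrangement into 7 USB sticks stays within capacity, so 8 is optimal.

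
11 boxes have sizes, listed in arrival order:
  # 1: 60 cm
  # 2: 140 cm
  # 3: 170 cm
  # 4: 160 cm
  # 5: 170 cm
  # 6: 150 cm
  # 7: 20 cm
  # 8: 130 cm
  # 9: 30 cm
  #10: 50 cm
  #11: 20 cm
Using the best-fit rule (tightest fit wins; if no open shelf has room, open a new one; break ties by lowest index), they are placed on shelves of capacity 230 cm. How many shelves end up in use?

6

  60 → shelf 1 (new)  [load 60/230]
  140 → shelf 1  [load 200/230]
  170 → shelf 2 (new)  [load 170/230]
  160 → shelf 3 (new)  [load 160/230]
  170 → shelf 4 (new)  [load 170/230]
  150 → shelf 5 (new)  [load 150/230]
  20 → shelf 1  [load 220/230]
  130 → shelf 6 (new)  [load 130/230]
  30 → shelf 2  [load 200/230]
  50 → shelf 4  [load 220/230]
  20 → shelf 2  [load 220/230]
6 shelves opened.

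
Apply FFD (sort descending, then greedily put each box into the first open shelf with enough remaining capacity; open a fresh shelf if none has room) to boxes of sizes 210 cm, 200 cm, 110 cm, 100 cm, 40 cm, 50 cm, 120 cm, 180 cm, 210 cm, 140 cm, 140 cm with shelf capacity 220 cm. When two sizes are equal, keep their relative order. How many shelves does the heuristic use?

8

Sorted descending: 210, 210, 200, 180, 140, 140, 120, 110, 100, 50, 40.
  210 → shelf 1 (new)  [load 210/220]
  210 → shelf 2 (new)  [load 210/220]
  200 → shelf 3 (new)  [load 200/220]
  180 → shelf 4 (new)  [load 180/220]
  140 → shelf 5 (new)  [load 140/220]
  140 → shelf 6 (new)  [load 140/220]
  120 → shelf 7 (new)  [load 120/220]
  110 → shelf 8 (new)  [load 110/220]
  100 → shelf 7  [load 220/220]
  50 → shelf 5  [load 190/220]
  40 → shelf 4  [load 220/220]
8 shelves opened.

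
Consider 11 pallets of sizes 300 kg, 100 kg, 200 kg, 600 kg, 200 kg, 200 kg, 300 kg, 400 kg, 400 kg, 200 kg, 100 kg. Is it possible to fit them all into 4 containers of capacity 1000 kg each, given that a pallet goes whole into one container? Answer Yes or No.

A valid assignment using 3 containers:
  container 1: 600 + 400 = 1000
  container 2: 400 + 300 + 300 = 1000
  container 3: 200 + 200 + 200 + 200 + 100 + 100 = 1000
That uses only 3 ≤ 4, so 4 containers are enough.

Yes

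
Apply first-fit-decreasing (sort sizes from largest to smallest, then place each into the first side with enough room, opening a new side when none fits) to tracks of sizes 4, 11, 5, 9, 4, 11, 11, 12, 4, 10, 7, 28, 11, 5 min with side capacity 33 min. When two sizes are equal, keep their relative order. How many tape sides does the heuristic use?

4

Sorted descending: 28, 12, 11, 11, 11, 11, 10, 9, 7, 5, 5, 4, 4, 4.
  28 → side 1 (new)  [load 28/33]
  12 → side 2 (new)  [load 12/33]
  11 → side 2  [load 23/33]
  11 → side 3 (new)  [load 11/33]
  11 → side 3  [load 22/33]
  11 → side 3  [load 33/33]
  10 → side 2  [load 33/33]
  9 → side 4 (new)  [load 9/33]
  7 → side 4  [load 16/33]
  5 → side 1  [load 33/33]
  5 → side 4  [load 21/33]
  4 → side 4  [load 25/33]
  4 → side 4  [load 29/33]
  4 → side 4  [load 33/33]
4 tape sides opened.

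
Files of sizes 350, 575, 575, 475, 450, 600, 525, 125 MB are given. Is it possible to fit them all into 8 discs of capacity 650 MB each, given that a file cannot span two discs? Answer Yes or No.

Yes

A valid assignment using 7 discs:
  disc 1: 600 = 600
  disc 2: 575 = 575
  disc 3: 575 = 575
  disc 4: 525 + 125 = 650
  disc 5: 475 = 475
  disc 6: 450 = 450
  disc 7: 350 = 350
That uses only 7 ≤ 8, so 8 discs are enough.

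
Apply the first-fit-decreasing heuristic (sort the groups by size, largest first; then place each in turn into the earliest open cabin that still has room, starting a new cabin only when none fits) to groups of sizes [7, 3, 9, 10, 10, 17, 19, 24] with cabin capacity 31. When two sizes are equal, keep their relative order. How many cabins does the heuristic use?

4

Sorted descending: 24, 19, 17, 10, 10, 9, 7, 3.
  24 → cabin 1 (new)  [load 24/31]
  19 → cabin 2 (new)  [load 19/31]
  17 → cabin 3 (new)  [load 17/31]
  10 → cabin 2  [load 29/31]
  10 → cabin 3  [load 27/31]
  9 → cabin 4 (new)  [load 9/31]
  7 → cabin 1  [load 31/31]
  3 → cabin 3  [load 30/31]
4 cabins opened.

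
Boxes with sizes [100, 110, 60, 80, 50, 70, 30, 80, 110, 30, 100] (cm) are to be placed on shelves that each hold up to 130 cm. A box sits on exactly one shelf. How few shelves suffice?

Total = 110 + 110 + 100 + 100 + 80 + 80 + 70 + 60 + 50 + 30 + 30 = 820 cm.
Lower bound: ⌈820/130⌉ = 7 shelves.
A packing using 7 shelves:
  shelf 1: 110 = 110
  shelf 2: 110 = 110
  shelf 3: 100 + 30 = 130
  shelf 4: 100 + 30 = 130
  shelf 5: 80 + 50 = 130
  shelf 6: 80 = 80
  shelf 7: 70 + 60 = 130
This matches the lower bound, so 7 is optimal.

7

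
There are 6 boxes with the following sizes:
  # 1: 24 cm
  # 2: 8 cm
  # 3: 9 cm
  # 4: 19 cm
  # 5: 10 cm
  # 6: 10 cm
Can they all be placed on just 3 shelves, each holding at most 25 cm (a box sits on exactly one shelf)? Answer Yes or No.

No

Total = 80 cm; ⌈80/25⌉ = 4.
At least 4 shelves are required, but only 3 are allowed.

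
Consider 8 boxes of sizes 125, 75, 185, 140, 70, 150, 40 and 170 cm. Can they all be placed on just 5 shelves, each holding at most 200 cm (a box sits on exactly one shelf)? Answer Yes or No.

No

Total = 955 cm; ⌈955/200⌉ = 5.
The bound of 5 does not rule out 5, but exhaustive search shows no assignment into 5 shelves of capacity 200 cm exists — the minimum is 6.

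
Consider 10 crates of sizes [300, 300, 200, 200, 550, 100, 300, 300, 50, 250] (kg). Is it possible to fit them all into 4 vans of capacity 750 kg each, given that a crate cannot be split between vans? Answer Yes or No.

A valid assignment using 4 vans:
  van 1: 550 + 200 = 750
  van 2: 300 + 300 + 100 + 50 = 750
  van 3: 300 + 300 = 600
  van 4: 250 + 200 = 450
Every load is within 750 kg, so 4 vans suffice.

Yes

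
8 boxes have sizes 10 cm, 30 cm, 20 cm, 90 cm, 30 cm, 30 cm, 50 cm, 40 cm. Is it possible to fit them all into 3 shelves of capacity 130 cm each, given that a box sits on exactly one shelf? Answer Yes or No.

A valid assignment using 3 shelves:
  shelf 1: 90 + 40 = 130
  shelf 2: 50 + 30 + 30 + 20 = 130
  shelf 3: 30 + 10 = 40
Every load is within 130 cm, so 3 shelves suffice.

Yes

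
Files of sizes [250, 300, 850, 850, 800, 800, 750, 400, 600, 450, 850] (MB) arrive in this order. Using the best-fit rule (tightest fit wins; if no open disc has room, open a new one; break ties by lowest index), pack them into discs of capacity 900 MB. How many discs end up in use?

9

  250 → disc 1 (new)  [load 250/900]
  300 → disc 1  [load 550/900]
  850 → disc 2 (new)  [load 850/900]
  850 → disc 3 (new)  [load 850/900]
  800 → disc 4 (new)  [load 800/900]
  800 → disc 5 (new)  [load 800/900]
  750 → disc 6 (new)  [load 750/900]
  400 → disc 7 (new)  [load 400/900]
  600 → disc 8 (new)  [load 600/900]
  450 → disc 7  [load 850/900]
  850 → disc 9 (new)  [load 850/900]
9 discs opened.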